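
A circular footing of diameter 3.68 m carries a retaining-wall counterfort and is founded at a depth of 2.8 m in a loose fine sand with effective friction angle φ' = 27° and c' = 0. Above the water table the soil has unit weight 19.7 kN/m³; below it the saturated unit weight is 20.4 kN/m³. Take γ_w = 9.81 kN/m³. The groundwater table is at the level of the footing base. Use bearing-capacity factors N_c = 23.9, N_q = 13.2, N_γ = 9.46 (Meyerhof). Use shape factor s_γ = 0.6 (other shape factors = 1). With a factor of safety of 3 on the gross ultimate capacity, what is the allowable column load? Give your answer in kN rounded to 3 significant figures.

P_all ≈ 2970 kN

Overburden at base level: q = 19.7 × 2.8 = 55.16 kPa.
Below the base the soil is submerged, so the ½γBN_γ term uses γ' = 20.4 − 9.81 = 10.59 kN/m³.
Surcharge term q·N_q = 55.16 × 13.2 = 728.11 kPa; self-weight term 0.5·γ·B·N_γ·s_γ = 0.5 × 10.59 × 3.68 × 9.46 × 0.6 = 110.6 kPa.
q_ult = 728.11 + 110.6 = 838.71 kPa.
Gross allowable pressure q_all = 838.71 / 3 = 279.57 kPa.
Footing area = 10.6362 m², so allowable column load = 279.57 × 10.6362 = 2973.6 kN.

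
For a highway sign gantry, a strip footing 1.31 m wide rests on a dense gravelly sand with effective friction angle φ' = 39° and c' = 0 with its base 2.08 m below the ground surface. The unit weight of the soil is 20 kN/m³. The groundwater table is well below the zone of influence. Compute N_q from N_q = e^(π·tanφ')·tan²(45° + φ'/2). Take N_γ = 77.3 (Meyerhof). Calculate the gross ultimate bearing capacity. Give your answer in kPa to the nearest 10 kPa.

tan39° = 0.8098, so N_q = e^(π×0.8098)·tan²(64.5°) = 12.731 × 4.395 = 55.96.
Overburden at base level: q = 20 × 2.08 = 41.6 kPa.
Surcharge term q·N_q = 41.6 × 55.957 = 2327.8 kPa; self-weight term 0.5·γ·B·N_γ = 0.5 × 20 × 1.31 × 77.3 = 1012.6 kPa.
q_ult = 2327.8 + 1012.6 = 3340.5 kPa.

q_ult ≈ 3340 kPa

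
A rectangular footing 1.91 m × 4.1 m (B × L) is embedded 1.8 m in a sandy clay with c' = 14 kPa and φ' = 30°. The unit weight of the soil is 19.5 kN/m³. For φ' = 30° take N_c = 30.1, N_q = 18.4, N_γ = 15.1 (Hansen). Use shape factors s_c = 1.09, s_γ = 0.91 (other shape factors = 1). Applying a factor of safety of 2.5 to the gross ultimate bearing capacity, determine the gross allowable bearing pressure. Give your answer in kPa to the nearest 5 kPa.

Overburden at base level: q = 19.5 × 1.8 = 35.1 kPa.
Cohesion term c·N_c·s_c = 14 × 30.1 × 1.09 = 459.33 kPa; surcharge term q·N_q = 35.1 × 18.4 = 645.84 kPa; self-weight term 0.5·γ·B·N_γ·s_γ = 0.5 × 19.5 × 1.91 × 15.1 × 0.91 = 255.89 kPa.
q_ult = 459.33 + 645.84 + 255.89 = 1361.1 kPa.
q_all = q_ult / FS = 1361.1 / 2.5 = 544.42 kPa.

q_all ≈ 545 kPa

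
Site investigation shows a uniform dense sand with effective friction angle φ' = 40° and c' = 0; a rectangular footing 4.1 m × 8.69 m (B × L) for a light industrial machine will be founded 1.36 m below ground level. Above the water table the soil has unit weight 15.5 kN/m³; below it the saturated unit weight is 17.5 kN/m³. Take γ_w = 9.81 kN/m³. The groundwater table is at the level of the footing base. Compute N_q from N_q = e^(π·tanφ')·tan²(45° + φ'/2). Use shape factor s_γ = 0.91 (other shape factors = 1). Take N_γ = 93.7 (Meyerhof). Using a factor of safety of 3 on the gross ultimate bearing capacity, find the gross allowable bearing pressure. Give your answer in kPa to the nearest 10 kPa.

N_q = e^(π·tan40°)·tan²(65°) = 64.2.
Effective surcharge at the founding depth q = γ·D_f = 15.5 × 1.36 = 21.08 kPa.
The water table coincides with the base, so in the self-weight term γ → γ' = 7.69 kN/m³.
q_ult = q·N_q + 0.5·γ·B·N_γ·s_γ
     = 21.08 × 64.195 + 0.5 × 7.69 × 4.1 × 93.7 × 0.91
     = 1353.2 + 1344.2 = 2697.4 kPa.
q_all = 2697.4 / 3 = 899.14 kPa.

q_all ≈ 900 kPa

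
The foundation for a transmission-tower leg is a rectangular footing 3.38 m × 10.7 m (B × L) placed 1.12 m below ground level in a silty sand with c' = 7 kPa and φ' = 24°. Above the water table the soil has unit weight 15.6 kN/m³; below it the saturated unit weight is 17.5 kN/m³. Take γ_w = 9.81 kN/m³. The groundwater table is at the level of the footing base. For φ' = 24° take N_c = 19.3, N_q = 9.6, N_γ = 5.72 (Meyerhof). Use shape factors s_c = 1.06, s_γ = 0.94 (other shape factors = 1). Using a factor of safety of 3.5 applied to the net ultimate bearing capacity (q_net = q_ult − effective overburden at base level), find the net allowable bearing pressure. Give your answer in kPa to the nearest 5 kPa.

Effective surcharge at the founding depth q = γ·D_f = 15.6 × 1.12 = 17.472 kPa.
The water table coincides with the base, so in the self-weight term γ → γ' = 7.69 kN/m³.
q_ult = c·N_c·s_c + q·N_q + 0.5·γ·B·N_γ·s_γ
     = 7 × 19.3 × 1.06 + 17.472 × 9.6 + 0.5 × 7.69 × 3.38 × 5.72 × 0.94
     = 143.21 + 167.73 + 69.877 = 380.81 kPa.
Net ultimate: q_net = 380.81 − 17.472 = 363.34 kPa.
q_all(net) = 363.34 / 3.5 = 103.81 kPa.

q_all(net) ≈ 105 kPa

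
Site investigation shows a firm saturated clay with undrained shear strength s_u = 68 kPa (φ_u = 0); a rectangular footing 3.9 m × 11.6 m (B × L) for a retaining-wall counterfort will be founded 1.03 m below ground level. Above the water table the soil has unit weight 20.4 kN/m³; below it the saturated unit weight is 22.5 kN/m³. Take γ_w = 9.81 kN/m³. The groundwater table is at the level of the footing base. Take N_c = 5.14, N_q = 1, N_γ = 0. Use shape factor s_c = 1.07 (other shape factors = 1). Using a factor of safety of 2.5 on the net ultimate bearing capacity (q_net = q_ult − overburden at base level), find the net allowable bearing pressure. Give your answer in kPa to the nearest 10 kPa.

q_all(net) ≈ 150 kPa

Overburden at base level: q = 20.4 × 1.03 = 21.012 kPa.
Cohesion term c·N_c·s_c = 68 × 5.14 × 1.07 = 373.99 kPa; surcharge term q·N_q = 21.012 × 1 = 21.012 kPa.
q_ult = 373.99 + 21.012 = 395 kPa.
q_net = 395 − 21.012 = 373.99 kPa.
q_all(net) = 373.99 / 2.5 = 149.59 kPa.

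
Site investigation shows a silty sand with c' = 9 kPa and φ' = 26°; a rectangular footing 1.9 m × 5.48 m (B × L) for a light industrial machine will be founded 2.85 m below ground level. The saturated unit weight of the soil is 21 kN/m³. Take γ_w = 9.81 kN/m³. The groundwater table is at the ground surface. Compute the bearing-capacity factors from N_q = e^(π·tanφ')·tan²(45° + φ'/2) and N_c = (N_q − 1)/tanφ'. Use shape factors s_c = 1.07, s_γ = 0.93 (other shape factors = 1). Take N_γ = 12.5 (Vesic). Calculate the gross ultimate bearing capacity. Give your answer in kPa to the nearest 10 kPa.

q_ult ≈ 720 kPa

tan26° = 0.4877, so N_q = e^(π×0.4877)·tan²(58°) = 4.629 × 2.561 = 11.85.
N_c = (11.85 − 1)/tan26° = 22.25.
γ' = 21 − 9.81 = 11.19 kN/m³ (submerged throughout). q = 11.19 × 2.85 = 31.892 kPa; the same γ' applies in the ½γBN_γ term.
c·N_c·s_c = 9 × 22.254 × 1.07 = 214.31 kPa
q·N_q = 31.892 × 11.854 = 378.05 kPa
0.5·γ·B·N_γ·s_γ = 0.5 × 11.19 × 1.9 × 12.5 × 0.93 = 123.58 kPa
q_ult = 214.31 + 378.05 + 123.58 = 715.94 kPa.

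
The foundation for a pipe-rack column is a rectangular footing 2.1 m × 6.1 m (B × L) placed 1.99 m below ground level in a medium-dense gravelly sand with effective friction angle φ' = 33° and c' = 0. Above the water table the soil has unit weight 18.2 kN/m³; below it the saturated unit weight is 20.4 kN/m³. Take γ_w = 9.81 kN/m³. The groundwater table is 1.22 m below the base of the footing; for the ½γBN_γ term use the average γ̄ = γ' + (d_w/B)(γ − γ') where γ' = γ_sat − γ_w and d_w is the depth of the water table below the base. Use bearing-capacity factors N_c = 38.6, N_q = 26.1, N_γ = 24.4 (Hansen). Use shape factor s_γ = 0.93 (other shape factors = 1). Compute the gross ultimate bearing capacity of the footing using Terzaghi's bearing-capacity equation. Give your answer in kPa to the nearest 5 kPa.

q_ult ≈ 1305 kPa

Overburden at base level: q = 18.2 × 1.99 = 36.218 kPa.
The water table is 1.22 m below the base (< B = 2.1 m), so the ½γBN_γ term uses γ̄ = γ' + (d_w/B)(γ − γ') = 10.59 + (1.22/2.1)(18.2 − 10.59) = 15.011 kN/m³.
Surcharge term q·N_q = 36.218 × 26.1 = 945.29 kPa; self-weight term 0.5·γ·B·N_γ·s_γ = 0.5 × 15.011 × 2.1 × 24.4 × 0.93 = 357.66 kPa.
q_ult = 945.29 + 357.66 = 1303 kPa.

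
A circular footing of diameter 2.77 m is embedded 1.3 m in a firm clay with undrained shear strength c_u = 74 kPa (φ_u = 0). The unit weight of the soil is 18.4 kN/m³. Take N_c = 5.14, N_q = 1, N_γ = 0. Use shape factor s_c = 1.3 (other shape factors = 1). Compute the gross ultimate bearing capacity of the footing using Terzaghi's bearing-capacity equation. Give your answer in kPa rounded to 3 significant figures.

Overburden at base level: q = 18.4 × 1.3 = 23.92 kPa.
Cohesion term c·N_c·s_c = 74 × 5.14 × 1.3 = 494.47 kPa; surcharge term q·N_q = 23.92 × 1 = 23.92 kPa.
q_ult = 494.47 + 23.92 = 518.39 kPa.

q_ult ≈ 518 kPa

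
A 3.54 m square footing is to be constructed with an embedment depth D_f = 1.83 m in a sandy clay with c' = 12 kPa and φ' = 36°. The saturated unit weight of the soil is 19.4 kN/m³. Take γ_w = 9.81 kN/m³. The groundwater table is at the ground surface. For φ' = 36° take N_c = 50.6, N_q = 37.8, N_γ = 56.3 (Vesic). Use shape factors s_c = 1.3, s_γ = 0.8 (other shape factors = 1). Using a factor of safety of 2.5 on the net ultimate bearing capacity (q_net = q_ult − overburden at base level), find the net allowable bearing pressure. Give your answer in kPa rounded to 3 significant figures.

Water table at ground surface, so effective unit weight γ' = 19.4 − 9.81 = 9.59 kN/m³ is used throughout; overburden q = 9.59 × 1.83 = 17.55 kPa; the same γ' applies in the ½γBN_γ term.
Cohesion term c·N_c·s_c = 12 × 50.6 × 1.3 = 789.36 kPa; surcharge term q·N_q = 17.55 × 37.8 = 663.38 kPa; self-weight term 0.5·γ·B·N_γ·s_γ = 0.5 × 9.59 × 3.54 × 56.3 × 0.8 = 764.52 kPa.
q_ult = 789.36 + 663.38 + 764.52 = 2217.3 kPa.
q_net = 2217.3 − 17.55 = 2199.7 kPa.
q_all(net) = 2199.7 / 2.5 = 879.88 kPa.

q_all(net) ≈ 880 kPa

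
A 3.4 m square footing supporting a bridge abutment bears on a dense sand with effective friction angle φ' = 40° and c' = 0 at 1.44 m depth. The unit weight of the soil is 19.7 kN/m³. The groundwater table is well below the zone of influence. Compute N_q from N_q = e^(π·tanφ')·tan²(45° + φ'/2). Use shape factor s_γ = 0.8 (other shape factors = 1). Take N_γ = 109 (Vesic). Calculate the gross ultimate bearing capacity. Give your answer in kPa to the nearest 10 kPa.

q_ult ≈ 4740 kPa

tan40° = 0.8391, so N_q = e^(π×0.8391)·tan²(65°) = 13.959 × 4.599 = 64.2.
Effective surcharge at the founding depth q = γ·D_f = 19.7 × 1.44 = 28.368 kPa.
q_ult = q·N_q + 0.5·γ·B·N_γ·s_γ
     = 28.368 × 64.195 + 0.5 × 19.7 × 3.4 × 109 × 0.8
     = 1821.1 + 2920.3 = 4741.4 kPa.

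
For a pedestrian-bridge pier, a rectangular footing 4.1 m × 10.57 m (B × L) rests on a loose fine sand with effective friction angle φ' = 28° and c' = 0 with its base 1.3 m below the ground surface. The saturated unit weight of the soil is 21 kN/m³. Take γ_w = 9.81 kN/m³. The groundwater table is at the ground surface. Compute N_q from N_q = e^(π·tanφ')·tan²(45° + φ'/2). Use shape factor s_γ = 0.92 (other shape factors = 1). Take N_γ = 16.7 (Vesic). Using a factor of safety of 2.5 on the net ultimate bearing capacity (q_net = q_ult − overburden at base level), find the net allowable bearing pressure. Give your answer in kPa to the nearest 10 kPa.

N_q = e^(π·tan28°)·tan²(59°) = 14.72.
Water table at ground surface, so effective unit weight γ' = 21 − 9.81 = 11.19 kN/m³ is used throughout; overburden q = 11.19 × 1.3 = 14.547 kPa; the same γ' applies in the ½γBN_γ term.
Surcharge term q·N_q = 14.547 × 14.72 = 214.13 kPa; self-weight term 0.5·γ·B·N_γ·s_γ = 0.5 × 11.19 × 4.1 × 16.7 × 0.92 = 352.44 kPa.
q_ult = 214.13 + 352.44 = 566.57 kPa.
q_net = 566.57 − 14.547 = 552.03 kPa.
q_all(net) = 552.03 / 2.5 = 220.81 kPa.

q_all(net) ≈ 220 kPa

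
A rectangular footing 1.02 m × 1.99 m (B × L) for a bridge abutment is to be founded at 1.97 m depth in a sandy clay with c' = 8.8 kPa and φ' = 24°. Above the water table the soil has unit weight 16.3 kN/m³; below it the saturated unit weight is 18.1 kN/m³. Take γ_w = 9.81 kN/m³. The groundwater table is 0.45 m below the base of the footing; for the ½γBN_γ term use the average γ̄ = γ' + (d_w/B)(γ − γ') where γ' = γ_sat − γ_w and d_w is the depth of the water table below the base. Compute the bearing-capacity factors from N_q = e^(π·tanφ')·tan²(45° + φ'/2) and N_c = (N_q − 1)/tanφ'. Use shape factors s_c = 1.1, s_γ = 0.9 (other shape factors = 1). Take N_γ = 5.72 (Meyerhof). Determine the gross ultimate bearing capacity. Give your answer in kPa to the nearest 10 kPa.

q_ult ≈ 530 kPa

tan24° = 0.4452, so N_q = e^(π×0.4452)·tan²(57°) = 4.05 × 2.371 = 9.6.
N_c = (9.6 − 1)/tan24° = 19.32.
Overburden at base level: q = 16.3 × 1.97 = 32.111 kPa.
The water table is 0.45 m below the base (< B = 1.02 m), so the ½γBN_γ term uses γ̄ = γ' + (d_w/B)(γ − γ') = 8.29 + (0.45/1.02)(16.3 − 8.29) = 11.824 kN/m³.
Cohesion term c·N_c·s_c = 8.8 × 19.324 × 1.1 = 187.05 kPa; surcharge term q·N_q = 32.111 × 9.6034 = 308.37 kPa; self-weight term 0.5·γ·B·N_γ·s_γ = 0.5 × 11.824 × 1.02 × 5.72 × 0.9 = 31.043 kPa.
q_ult = 187.05 + 308.37 + 31.043 = 526.47 kPa.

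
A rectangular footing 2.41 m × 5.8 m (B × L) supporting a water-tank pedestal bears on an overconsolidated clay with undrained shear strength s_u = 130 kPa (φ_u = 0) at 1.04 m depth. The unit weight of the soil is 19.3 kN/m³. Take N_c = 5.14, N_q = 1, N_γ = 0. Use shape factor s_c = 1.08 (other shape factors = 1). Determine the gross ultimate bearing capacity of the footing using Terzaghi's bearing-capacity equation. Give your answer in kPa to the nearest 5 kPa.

Effective surcharge at the founding depth q = γ·D_f = 19.3 × 1.04 = 20.072 kPa.
q_ult = c·N_c·s_c + q·N_q
     = 130 × 5.14 × 1.08 + 20.072 × 1
     = 721.66 + 20.072 = 741.73 kPa.

q_ult ≈ 740 kPa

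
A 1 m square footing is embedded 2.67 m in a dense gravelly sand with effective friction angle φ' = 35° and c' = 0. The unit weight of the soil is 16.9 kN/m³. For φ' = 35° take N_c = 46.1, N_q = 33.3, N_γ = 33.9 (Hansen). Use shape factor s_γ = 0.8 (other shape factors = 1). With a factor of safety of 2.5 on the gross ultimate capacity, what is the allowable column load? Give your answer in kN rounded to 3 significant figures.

q = γ·D_f = 16.9 × 2.67 = 45.123 kPa.
q·N_q = 45.123 × 33.3 = 1502.6 kPa
0.5·γ·B·N_γ·s_γ = 0.5 × 16.9 × 1 × 33.9 × 0.8 = 229.16 kPa
q_ult = 1502.6 + 229.16 = 1731.8 kPa.
Gross allowable pressure q_all = 1731.8 / 2.5 = 692.7 kPa.
Footing area = 1 m², so allowable column load = 692.7 × 1 = 692.7 kN.

P_all ≈ 693 kN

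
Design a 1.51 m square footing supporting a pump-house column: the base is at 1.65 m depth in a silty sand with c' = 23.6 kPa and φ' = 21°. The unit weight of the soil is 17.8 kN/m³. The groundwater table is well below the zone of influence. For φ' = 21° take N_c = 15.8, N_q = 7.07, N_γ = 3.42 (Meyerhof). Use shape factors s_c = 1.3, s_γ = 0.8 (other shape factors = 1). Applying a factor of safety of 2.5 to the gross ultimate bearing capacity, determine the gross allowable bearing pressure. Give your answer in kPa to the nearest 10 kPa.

Effective surcharge at the founding depth q = γ·D_f = 17.8 × 1.65 = 29.37 kPa.
q_ult = c·N_c·s_c + q·N_q + 0.5·γ·B·N_γ·s_γ
     = 23.6 × 15.8 × 1.3 + 29.37 × 7.07 + 0.5 × 17.8 × 1.51 × 3.42 × 0.8
     = 484.74 + 207.65 + 36.769 = 729.16 kPa.
q_all = q_ult / FS = 729.16 / 2.5 = 291.66 kPa.

q_all ≈ 290 kPa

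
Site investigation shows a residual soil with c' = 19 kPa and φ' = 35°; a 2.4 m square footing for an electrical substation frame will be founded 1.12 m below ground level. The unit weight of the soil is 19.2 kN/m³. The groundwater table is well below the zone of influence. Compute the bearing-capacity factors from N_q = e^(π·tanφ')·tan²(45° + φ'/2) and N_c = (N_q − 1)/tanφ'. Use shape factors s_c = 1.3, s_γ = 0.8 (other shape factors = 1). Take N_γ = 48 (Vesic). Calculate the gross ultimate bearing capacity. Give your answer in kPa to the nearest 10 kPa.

tan35° = 0.7002, so N_q = e^(π×0.7002)·tan²(62.5°) = 9.023 × 3.69 = 33.3.
N_c = (33.3 − 1)/tan35° = 46.12.
Effective surcharge at the founding depth q = γ·D_f = 19.2 × 1.12 = 21.504 kPa.
q_ult = c·N_c·s_c + q·N_q + 0.5·γ·B·N_γ·s_γ
     = 19 × 46.124 × 1.3 + 21.504 × 33.296 + 0.5 × 19.2 × 2.4 × 48 × 0.8
     = 1139.3 + 716 + 884.74 = 2740 kPa.

q_ult ≈ 2740 kPa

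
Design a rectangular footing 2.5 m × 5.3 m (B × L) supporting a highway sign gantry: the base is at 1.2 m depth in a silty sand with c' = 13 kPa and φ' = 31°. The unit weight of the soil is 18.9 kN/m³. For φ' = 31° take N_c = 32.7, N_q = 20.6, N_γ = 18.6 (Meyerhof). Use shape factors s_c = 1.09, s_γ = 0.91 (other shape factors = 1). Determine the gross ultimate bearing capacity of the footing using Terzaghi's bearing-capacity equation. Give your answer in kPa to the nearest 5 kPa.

q = γ·D_f = 18.9 × 1.2 = 22.68 kPa.
c·N_c·s_c = 13 × 32.7 × 1.09 = 463.36 kPa
q·N_q = 22.68 × 20.6 = 467.21 kPa
0.5·γ·B·N_γ·s_γ = 0.5 × 18.9 × 2.5 × 18.6 × 0.91 = 399.88 kPa
q_ult = 463.36 + 467.21 + 399.88 = 1330.4 kPa.

q_ult ≈ 1330 kPa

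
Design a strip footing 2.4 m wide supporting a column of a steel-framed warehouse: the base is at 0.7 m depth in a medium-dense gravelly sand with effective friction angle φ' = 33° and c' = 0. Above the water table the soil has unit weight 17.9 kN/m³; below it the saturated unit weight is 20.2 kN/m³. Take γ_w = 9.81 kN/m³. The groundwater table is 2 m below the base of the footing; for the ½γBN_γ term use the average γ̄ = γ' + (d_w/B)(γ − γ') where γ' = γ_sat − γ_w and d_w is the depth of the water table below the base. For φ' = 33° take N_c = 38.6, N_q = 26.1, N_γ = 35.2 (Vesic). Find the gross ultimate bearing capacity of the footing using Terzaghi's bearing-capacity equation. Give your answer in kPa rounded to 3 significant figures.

q_ult ≈ 1030 kPa

q = γ·D_f = 17.9 × 0.7 = 12.53 kPa.
γ' = 10.39 kN/m³; averaging over the depth B below the base, γ̄ = γ' + (d_w/B)(γ − γ') = 16.648 kN/m³.
q·N_q = 12.53 × 26.1 = 327.03 kPa
0.5·γ·B·N_γ = 0.5 × 16.648 × 2.4 × 35.2 = 703.23 kPa
q_ult = 327.03 + 703.23 = 1030.3 kPa.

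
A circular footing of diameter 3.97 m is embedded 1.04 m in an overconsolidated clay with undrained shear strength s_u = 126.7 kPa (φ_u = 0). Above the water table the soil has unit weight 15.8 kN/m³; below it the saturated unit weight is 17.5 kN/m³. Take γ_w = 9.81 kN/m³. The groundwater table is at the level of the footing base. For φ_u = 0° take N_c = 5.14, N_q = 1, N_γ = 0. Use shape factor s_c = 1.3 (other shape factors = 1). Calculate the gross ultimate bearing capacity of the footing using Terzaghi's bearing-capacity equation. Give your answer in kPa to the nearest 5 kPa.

Effective surcharge at the founding depth q = γ·D_f = 15.8 × 1.04 = 16.432 kPa.
q_ult = c·N_c·s_c + q·N_q
     = 126.7 × 5.14 × 1.3 + 16.432 × 1
     = 846.61 + 16.432 = 863.04 kPa.

q_ult ≈ 865 kPa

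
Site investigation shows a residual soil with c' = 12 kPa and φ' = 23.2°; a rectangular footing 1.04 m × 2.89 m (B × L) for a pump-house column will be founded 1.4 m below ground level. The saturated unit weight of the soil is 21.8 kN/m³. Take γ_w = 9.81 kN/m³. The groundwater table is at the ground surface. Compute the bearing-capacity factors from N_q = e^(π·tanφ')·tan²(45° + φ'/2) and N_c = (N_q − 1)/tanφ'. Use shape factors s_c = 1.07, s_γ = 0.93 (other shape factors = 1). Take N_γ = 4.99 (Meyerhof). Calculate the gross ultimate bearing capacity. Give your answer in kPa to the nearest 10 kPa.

tan23.2° = 0.4286, so N_q = e^(π×0.4286)·tan²(56.6°) = 3.844 × 2.3 = 8.84.
N_c = (8.84 − 1)/tan23.2° = 18.29.
Water table at ground surface, so effective unit weight γ' = 21.8 − 9.81 = 11.99 kN/m³ is used throughout; overburden q = 11.99 × 1.4 = 16.786 kPa; the same γ' applies in the ½γBN_γ term.
Cohesion term c·N_c·s_c = 12 × 18.294 × 1.07 = 234.9 kPa; surcharge term q·N_q = 16.786 × 8.841 = 148.41 kPa; self-weight term 0.5·γ·B·N_γ·s_γ = 0.5 × 11.99 × 1.04 × 4.99 × 0.93 = 28.934 kPa.
q_ult = 234.9 + 148.41 + 28.934 = 412.24 kPa.

q_ult ≈ 410 kPa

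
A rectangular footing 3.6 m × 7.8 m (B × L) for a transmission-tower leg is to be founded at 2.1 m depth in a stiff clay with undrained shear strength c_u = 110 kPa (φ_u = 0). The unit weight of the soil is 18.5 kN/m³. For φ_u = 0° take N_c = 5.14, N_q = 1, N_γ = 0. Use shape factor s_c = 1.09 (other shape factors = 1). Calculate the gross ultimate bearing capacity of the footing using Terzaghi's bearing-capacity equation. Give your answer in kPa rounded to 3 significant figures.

Overburden at base level: q = 18.5 × 2.1 = 38.85 kPa.
Cohesion term c·N_c·s_c = 110 × 5.14 × 1.09 = 616.29 kPa; surcharge term q·N_q = 38.85 × 1 = 38.85 kPa.
q_ult = 616.29 + 38.85 = 655.14 kPa.

q_ult ≈ 655 kPa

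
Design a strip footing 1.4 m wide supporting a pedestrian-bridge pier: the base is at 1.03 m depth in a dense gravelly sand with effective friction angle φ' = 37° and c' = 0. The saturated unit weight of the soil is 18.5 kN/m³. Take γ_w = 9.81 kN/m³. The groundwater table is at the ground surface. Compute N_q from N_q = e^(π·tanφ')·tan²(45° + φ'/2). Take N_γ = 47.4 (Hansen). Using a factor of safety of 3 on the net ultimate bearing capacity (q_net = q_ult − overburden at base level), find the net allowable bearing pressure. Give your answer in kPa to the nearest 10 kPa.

q_all(net) ≈ 220 kPa

N_q = e^(π·tan37°)·tan²(63.5°) = 42.92.
With the water table at the surface the whole profile is submerged: γ' = 18.5 − 9.81 = 8.69 kN/m³, so q = γ'·D_f = 8.9507 kPa; the same γ' applies in the ½γBN_γ term.
q_ult = q·N_q + 0.5·γ·B·N_γ
     = 8.9507 × 42.92 + 0.5 × 8.69 × 1.4 × 47.4
     = 384.16 + 288.33 = 672.5 kPa.
q_net = 672.5 − 8.9507 = 663.55 kPa.
q_all(net) = 663.55 / 3 = 221.18 kPa.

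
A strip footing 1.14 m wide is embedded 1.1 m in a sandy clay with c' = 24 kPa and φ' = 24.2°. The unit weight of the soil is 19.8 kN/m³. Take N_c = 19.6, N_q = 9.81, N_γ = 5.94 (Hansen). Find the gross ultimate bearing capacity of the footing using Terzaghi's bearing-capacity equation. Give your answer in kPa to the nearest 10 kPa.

Effective surcharge at the founding depth q = γ·D_f = 19.8 × 1.1 = 21.78 kPa.
q_ult = c·N_c + q·N_q + 0.5·γ·B·N_γ
     = 24 × 19.6 + 21.78 × 9.81 + 0.5 × 19.8 × 1.14 × 5.94
     = 470.4 + 213.66 + 67.039 = 751.1 kPa.

q_ult ≈ 750 kPa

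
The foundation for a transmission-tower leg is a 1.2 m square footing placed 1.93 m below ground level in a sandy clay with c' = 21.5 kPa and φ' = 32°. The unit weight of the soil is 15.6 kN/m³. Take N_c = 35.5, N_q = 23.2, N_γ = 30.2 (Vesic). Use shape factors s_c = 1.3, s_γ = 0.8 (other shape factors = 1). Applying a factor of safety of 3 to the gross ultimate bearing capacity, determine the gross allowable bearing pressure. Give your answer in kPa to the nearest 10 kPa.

q_all ≈ 640 kPa

Effective surcharge at the founding depth q = γ·D_f = 15.6 × 1.93 = 30.108 kPa.
q_ult = c·N_c·s_c + q·N_q + 0.5·γ·B·N_γ·s_γ
     = 21.5 × 35.5 × 1.3 + 30.108 × 23.2 + 0.5 × 15.6 × 1.2 × 30.2 × 0.8
     = 992.23 + 698.51 + 226.14 = 1916.9 kPa.
q_all = q_ult / FS = 1916.9 / 3 = 638.96 kPa.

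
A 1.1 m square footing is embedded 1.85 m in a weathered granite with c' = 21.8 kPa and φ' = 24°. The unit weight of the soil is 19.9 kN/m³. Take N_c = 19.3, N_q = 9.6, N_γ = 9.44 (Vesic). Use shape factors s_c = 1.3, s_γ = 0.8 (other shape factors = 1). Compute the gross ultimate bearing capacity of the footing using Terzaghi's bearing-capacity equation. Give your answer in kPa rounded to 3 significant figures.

q_ult ≈ 983 kPa

q = γ·D_f = 19.9 × 1.85 = 36.815 kPa.
c·N_c·s_c = 21.8 × 19.3 × 1.3 = 546.96 kPa
q·N_q = 36.815 × 9.6 = 353.42 kPa
0.5·γ·B·N_γ·s_γ = 0.5 × 19.9 × 1.1 × 9.44 × 0.8 = 82.657 kPa
q_ult = 546.96 + 353.42 + 82.657 = 983.04 kPa.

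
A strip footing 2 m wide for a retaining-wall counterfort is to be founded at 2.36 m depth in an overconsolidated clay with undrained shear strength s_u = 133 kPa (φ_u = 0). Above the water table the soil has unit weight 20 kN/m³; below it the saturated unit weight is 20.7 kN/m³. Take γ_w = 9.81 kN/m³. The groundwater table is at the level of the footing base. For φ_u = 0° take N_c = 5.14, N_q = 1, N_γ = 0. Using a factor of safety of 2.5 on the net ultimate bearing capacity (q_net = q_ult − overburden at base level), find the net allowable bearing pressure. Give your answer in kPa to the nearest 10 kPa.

q_all(net) ≈ 270 kPa

q = γ·D_f = 20 × 2.36 = 47.2 kPa.
c·N_c = 133 × 5.14 = 683.62 kPa
q·N_q = 47.2 × 1 = 47.2 kPa
q_ult = 683.62 + 47.2 = 730.82 kPa.
q_net = 730.82 − 47.2 = 683.62 kPa.
q_all(net) = 683.62 / 2.5 = 273.45 kPa.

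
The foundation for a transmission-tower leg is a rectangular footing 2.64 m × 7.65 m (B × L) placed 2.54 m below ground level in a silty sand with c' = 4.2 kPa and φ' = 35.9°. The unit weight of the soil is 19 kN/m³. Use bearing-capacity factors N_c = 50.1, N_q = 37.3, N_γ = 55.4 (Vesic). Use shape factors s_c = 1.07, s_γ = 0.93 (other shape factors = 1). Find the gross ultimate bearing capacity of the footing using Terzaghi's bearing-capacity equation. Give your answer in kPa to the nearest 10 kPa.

q_ult ≈ 3320 kPa

Overburden at base level: q = 19 × 2.54 = 48.26 kPa.
Cohesion term c·N_c·s_c = 4.2 × 50.1 × 1.07 = 225.15 kPa; surcharge term q·N_q = 48.26 × 37.3 = 1800.1 kPa; self-weight term 0.5·γ·B·N_γ·s_γ = 0.5 × 19 × 2.64 × 55.4 × 0.93 = 1292.2 kPa.
q_ult = 225.15 + 1800.1 + 1292.2 = 3317.4 kPa.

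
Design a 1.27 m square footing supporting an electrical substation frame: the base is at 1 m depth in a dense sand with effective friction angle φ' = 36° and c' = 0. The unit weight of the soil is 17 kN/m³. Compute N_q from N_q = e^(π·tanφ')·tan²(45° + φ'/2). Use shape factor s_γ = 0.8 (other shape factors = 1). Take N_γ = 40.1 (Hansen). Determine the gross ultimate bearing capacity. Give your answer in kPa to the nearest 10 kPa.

q_ult ≈ 990 kPa

tan36° = 0.7265, so N_q = e^(π×0.7265)·tan²(63°) = 9.801 × 3.852 = 37.75.
q = γ·D_f = 17 × 1 = 17 kPa.
q·N_q = 17 × 37.752 = 641.79 kPa
0.5·γ·B·N_γ·s_γ = 0.5 × 17 × 1.27 × 40.1 × 0.8 = 346.3 kPa
q_ult = 641.79 + 346.3 = 988.1 kPa.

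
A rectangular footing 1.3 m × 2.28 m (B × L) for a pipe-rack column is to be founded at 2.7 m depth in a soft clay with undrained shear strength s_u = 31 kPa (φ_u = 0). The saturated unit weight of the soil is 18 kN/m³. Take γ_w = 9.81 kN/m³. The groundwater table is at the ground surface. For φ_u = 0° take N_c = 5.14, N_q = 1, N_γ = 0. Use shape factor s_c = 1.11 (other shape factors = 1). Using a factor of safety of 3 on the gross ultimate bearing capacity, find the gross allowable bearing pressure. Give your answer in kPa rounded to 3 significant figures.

With the water table at the surface the whole profile is submerged: γ' = 18 − 9.81 = 8.19 kN/m³, so q = γ'·D_f = 22.113 kPa.
q_ult = c·N_c·s_c + q·N_q
     = 31 × 5.14 × 1.11 + 22.113 × 1
     = 176.87 + 22.113 = 198.98 kPa.
q_all = 198.98 / 3 = 66.327 kPa.

q_all ≈ 66.3 kPa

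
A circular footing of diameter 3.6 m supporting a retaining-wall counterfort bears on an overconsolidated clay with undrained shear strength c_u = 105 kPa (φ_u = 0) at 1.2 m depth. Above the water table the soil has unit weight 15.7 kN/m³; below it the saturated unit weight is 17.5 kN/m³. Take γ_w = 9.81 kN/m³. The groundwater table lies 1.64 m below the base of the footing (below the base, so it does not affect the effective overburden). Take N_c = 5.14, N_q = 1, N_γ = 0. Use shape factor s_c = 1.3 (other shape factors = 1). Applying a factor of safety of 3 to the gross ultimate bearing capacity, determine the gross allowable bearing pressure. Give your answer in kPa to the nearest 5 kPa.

q_all ≈ 240 kPa

q = γ·D_f = 15.7 × 1.2 = 18.84 kPa.
c·N_c·s_c = 105 × 5.14 × 1.3 = 701.61 kPa
q·N_q = 18.84 × 1 = 18.84 kPa
q_ult = 701.61 + 18.84 = 720.45 kPa.
q_all = q_ult / FS = 720.45 / 3 = 240.15 kPa.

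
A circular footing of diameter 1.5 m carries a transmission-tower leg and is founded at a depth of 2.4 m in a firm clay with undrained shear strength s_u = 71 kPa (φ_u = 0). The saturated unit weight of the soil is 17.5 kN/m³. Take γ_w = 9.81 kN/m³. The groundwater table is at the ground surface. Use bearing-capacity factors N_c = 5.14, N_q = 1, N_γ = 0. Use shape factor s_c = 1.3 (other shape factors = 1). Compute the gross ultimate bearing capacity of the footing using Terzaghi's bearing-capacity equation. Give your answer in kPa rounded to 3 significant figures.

q_ult ≈ 493 kPa

Water table at ground surface, so effective unit weight γ' = 17.5 − 9.81 = 7.69 kN/m³ is used throughout; overburden q = 7.69 × 2.4 = 18.456 kPa.
Cohesion term c·N_c·s_c = 71 × 5.14 × 1.3 = 474.42 kPa; surcharge term q·N_q = 18.456 × 1 = 18.456 kPa.
q_ult = 474.42 + 18.456 = 492.88 kPa.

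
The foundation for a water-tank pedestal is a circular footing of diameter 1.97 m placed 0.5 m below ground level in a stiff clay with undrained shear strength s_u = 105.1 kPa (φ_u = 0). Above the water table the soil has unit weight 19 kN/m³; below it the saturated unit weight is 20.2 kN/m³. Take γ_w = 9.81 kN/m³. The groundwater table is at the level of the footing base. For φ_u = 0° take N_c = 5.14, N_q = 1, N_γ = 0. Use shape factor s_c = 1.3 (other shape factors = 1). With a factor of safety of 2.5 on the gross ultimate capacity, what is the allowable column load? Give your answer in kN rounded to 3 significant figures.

q = γ·D_f = 19 × 0.5 = 9.5 kPa.
c·N_c·s_c = 105.1 × 5.14 × 1.3 = 702.28 kPa
q·N_q = 9.5 × 1 = 9.5 kPa
q_ult = 702.28 + 9.5 = 711.78 kPa.
Gross allowable pressure q_all = 711.78 / 2.5 = 284.71 kPa.
Footing area = 3.0481 m², so allowable column load = 284.71 × 3.0481 = 867.83 kN.

P_all ≈ 868 kN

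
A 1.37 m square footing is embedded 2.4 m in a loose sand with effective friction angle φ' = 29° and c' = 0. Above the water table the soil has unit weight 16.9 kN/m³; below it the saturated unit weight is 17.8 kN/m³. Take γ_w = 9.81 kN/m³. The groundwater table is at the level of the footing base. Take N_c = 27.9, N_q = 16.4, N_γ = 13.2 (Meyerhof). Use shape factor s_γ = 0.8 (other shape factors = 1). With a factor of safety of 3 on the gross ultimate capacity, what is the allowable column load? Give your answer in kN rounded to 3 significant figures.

P_all ≈ 452 kN

q = γ·D_f = 16.9 × 2.4 = 40.56 kPa.
For the ½γBN_γ term take γ' = 17.8 − 9.81 = 7.99 kN/m³ (soil below base is submerged).
q·N_q = 40.56 × 16.4 = 665.18 kPa
0.5·γ·B·N_γ·s_γ = 0.5 × 7.99 × 1.37 × 13.2 × 0.8 = 57.796 kPa
q_ult = 665.18 + 57.796 = 722.98 kPa.
Gross allowable pressure q_all = 722.98 / 3 = 240.99 kPa.
Footing area = 1.8769 m², so allowable column load = 240.99 × 1.8769 = 452.32 kN.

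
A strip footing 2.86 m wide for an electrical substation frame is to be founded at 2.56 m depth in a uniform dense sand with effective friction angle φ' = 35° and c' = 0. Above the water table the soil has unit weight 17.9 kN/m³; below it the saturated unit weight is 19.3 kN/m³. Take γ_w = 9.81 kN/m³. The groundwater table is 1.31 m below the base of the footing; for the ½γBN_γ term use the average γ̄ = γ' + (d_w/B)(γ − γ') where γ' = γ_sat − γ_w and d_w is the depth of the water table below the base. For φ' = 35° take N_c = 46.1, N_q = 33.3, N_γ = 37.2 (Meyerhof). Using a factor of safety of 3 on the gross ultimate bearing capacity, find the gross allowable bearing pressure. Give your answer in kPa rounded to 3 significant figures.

Effective surcharge at the founding depth q = γ·D_f = 17.9 × 2.56 = 45.824 kPa.
With d_w = 1.31 m < B, γ̄ = 9.49 + (1.31/2.86) × (17.9 − 9.49) = 13.342 kN/m³.
q_ult = q·N_q + 0.5·γ·B·N_γ
     = 45.824 × 33.3 + 0.5 × 13.342 × 2.86 × 37.2
     = 1525.9 + 709.75 = 2235.7 kPa.
q_all = 2235.7 / 3 = 745.23 kPa.

q_all ≈ 745 kPa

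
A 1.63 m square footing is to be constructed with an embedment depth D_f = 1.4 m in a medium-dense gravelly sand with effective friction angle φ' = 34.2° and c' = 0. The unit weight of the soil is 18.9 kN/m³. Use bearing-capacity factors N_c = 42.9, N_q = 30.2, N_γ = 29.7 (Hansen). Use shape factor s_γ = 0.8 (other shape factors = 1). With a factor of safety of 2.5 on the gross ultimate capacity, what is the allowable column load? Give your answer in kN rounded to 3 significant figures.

P_all ≈ 1240 kN

q = γ·D_f = 18.9 × 1.4 = 26.46 kPa.
q·N_q = 26.46 × 30.2 = 799.09 kPa
0.5·γ·B·N_γ·s_γ = 0.5 × 18.9 × 1.63 × 29.7 × 0.8 = 365.99 kPa
q_ult = 799.09 + 365.99 = 1165.1 kPa.
Gross allowable pressure q_all = 1165.1 / 2.5 = 466.03 kPa.
Footing area = 2.6569 m², so allowable column load = 466.03 × 2.6569 = 1238.2 kN.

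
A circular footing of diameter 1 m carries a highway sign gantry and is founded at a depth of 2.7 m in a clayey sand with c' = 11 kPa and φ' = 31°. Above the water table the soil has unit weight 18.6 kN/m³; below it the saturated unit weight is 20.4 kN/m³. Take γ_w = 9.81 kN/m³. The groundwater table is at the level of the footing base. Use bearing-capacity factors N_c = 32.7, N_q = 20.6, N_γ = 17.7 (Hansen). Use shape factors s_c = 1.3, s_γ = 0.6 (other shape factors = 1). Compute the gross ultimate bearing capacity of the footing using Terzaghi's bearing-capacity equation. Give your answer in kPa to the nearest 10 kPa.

Overburden at base level: q = 18.6 × 2.7 = 50.22 kPa.
Below the base the soil is submerged, so the ½γBN_γ term uses γ' = 20.4 − 9.81 = 10.59 kN/m³.
Cohesion term c·N_c·s_c = 11 × 32.7 × 1.3 = 467.61 kPa; surcharge term q·N_q = 50.22 × 20.6 = 1034.5 kPa; self-weight term 0.5·γ·B·N_γ·s_γ = 0.5 × 10.59 × 1 × 17.7 × 0.6 = 56.233 kPa.
q_ult = 467.61 + 1034.5 + 56.233 = 1558.4 kPa.

q_ult ≈ 1560 kPa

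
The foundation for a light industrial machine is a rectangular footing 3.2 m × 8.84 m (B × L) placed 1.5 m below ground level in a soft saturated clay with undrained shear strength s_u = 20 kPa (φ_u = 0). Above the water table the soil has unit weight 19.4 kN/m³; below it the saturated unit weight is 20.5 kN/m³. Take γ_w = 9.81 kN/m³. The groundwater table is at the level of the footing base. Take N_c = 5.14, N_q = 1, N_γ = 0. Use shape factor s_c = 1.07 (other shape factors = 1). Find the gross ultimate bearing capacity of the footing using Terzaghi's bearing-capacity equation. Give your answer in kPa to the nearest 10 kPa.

Overburden at base level: q = 19.4 × 1.5 = 29.1 kPa.
Cohesion term c·N_c·s_c = 20 × 5.14 × 1.07 = 110 kPa; surcharge term q·N_q = 29.1 × 1 = 29.1 kPa.
q_ult = 110 + 29.1 = 139.1 kPa.

q_ult ≈ 140 kPa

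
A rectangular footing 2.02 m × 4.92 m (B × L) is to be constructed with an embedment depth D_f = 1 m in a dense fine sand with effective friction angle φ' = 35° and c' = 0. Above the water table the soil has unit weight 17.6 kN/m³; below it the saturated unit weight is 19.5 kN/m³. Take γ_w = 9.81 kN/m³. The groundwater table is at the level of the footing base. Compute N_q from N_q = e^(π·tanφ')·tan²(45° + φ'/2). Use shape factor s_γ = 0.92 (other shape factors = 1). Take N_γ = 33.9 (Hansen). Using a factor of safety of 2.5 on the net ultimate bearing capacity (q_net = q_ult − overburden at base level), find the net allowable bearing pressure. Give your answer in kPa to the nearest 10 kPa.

N_q = e^(π·tan35°)·tan²(62.5°) = 33.3.
Overburden at base level: q = 17.6 × 1 = 17.6 kPa.
Below the base the soil is submerged, so the ½γBN_γ term uses γ' = 19.5 − 9.81 = 9.69 kN/m³.
Surcharge term q·N_q = 17.6 × 33.296 = 586.01 kPa; self-weight term 0.5·γ·B·N_γ·s_γ = 0.5 × 9.69 × 2.02 × 33.9 × 0.92 = 305.23 kPa.
q_ult = 586.01 + 305.23 = 891.25 kPa.
q_net = 891.25 − 17.6 = 873.65 kPa.
q_all(net) = 873.65 / 2.5 = 349.46 kPa.

q_all(net) ≈ 350 kPa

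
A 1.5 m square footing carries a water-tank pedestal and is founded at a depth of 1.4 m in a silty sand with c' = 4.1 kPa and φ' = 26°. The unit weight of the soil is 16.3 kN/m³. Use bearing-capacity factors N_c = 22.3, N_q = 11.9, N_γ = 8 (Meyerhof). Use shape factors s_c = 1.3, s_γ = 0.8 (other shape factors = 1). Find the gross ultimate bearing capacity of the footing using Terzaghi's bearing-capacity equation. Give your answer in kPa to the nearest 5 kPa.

Overburden at base level: q = 16.3 × 1.4 = 22.82 kPa.
Cohesion term c·N_c·s_c = 4.1 × 22.3 × 1.3 = 118.86 kPa; surcharge term q·N_q = 22.82 × 11.9 = 271.56 kPa; self-weight term 0.5·γ·B·N_γ·s_γ = 0.5 × 16.3 × 1.5 × 8 × 0.8 = 78.24 kPa.
q_ult = 118.86 + 271.56 + 78.24 = 468.66 kPa.

q_ult ≈ 470 kPa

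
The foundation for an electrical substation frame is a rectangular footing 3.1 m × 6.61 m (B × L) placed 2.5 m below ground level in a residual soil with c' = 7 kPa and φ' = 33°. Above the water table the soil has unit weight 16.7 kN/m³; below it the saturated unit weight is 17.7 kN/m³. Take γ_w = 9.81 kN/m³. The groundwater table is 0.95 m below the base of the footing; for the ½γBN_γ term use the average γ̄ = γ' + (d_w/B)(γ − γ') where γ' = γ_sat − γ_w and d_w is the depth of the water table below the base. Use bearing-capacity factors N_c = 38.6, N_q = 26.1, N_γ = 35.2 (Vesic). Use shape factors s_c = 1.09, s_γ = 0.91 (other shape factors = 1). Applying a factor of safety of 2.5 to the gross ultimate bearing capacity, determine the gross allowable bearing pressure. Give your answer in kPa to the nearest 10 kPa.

q_all ≈ 760 kPa

Overburden at base level: q = 16.7 × 2.5 = 41.75 kPa.
The water table is 0.95 m below the base (< B = 3.1 m), so the ½γBN_γ term uses γ̄ = γ' + (d_w/B)(γ − γ') = 7.89 + (0.95/3.1)(16.7 − 7.89) = 10.59 kN/m³.
Cohesion term c·N_c·s_c = 7 × 38.6 × 1.09 = 294.52 kPa; surcharge term q·N_q = 41.75 × 26.1 = 1089.7 kPa; self-weight term 0.5·γ·B·N_γ·s_γ = 0.5 × 10.59 × 3.1 × 35.2 × 0.91 = 525.78 kPa.
q_ult = 294.52 + 1089.7 + 525.78 = 1910 kPa.
q_all = q_ult / FS = 1910 / 2.5 = 763.99 kPa.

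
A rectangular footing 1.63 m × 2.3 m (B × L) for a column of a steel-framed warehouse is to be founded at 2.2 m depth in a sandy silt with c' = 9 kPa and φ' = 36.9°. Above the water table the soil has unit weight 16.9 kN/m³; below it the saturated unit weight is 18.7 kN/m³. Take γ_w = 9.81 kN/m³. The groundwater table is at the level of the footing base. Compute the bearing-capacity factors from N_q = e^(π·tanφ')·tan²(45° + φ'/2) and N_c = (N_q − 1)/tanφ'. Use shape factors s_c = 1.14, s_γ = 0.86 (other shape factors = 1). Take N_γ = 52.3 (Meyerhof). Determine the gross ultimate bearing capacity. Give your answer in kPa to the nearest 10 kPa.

q_ult ≈ 2470 kPa

tan36.9° = 0.7508, so N_q = e^(π×0.7508)·tan²(63.45°) = 10.578 × 4.005 = 42.37.
N_c = (42.37 − 1)/tan36.9° = 55.1.
q = γ·D_f = 16.9 × 2.2 = 37.18 kPa.
For the ½γBN_γ term take γ' = 18.7 − 9.81 = 8.89 kN/m³ (soil below base is submerged).
c·N_c·s_c = 9 × 55.096 × 1.14 = 565.29 kPa
q·N_q = 37.18 × 42.368 = 1575.2 kPa
0.5·γ·B·N_γ·s_γ = 0.5 × 8.89 × 1.63 × 52.3 × 0.86 = 325.88 kPa
q_ult = 565.29 + 1575.2 + 325.88 = 2466.4 kPa.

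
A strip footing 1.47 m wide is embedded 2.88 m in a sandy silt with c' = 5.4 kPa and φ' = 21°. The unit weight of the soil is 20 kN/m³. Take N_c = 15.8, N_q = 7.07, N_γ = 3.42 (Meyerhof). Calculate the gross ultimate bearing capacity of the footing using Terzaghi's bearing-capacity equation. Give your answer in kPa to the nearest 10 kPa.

q_ult ≈ 540 kPa

Overburden at base level: q = 20 × 2.88 = 57.6 kPa.
Cohesion term c·N_c = 5.4 × 15.8 = 85.32 kPa; surcharge term q·N_q = 57.6 × 7.07 = 407.23 kPa; self-weight term 0.5·γ·B·N_γ = 0.5 × 20 × 1.47 × 3.42 = 50.274 kPa.
q_ult = 85.32 + 407.23 + 50.274 = 542.83 kPa.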